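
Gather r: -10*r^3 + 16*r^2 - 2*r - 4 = -10*r^3 + 16*r^2 - 2*r - 4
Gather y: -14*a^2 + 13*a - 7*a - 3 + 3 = -14*a^2 + 6*a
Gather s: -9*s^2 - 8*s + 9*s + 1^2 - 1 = -9*s^2 + s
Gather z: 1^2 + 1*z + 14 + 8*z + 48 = 9*z + 63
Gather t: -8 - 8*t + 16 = 8 - 8*t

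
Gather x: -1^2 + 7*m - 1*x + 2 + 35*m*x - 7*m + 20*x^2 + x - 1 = 35*m*x + 20*x^2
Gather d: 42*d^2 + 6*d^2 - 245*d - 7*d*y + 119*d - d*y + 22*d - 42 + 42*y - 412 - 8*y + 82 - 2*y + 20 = 48*d^2 + d*(-8*y - 104) + 32*y - 352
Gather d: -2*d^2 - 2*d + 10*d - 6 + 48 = -2*d^2 + 8*d + 42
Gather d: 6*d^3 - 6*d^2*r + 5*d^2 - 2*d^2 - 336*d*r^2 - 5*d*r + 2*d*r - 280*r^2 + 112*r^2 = 6*d^3 + d^2*(3 - 6*r) + d*(-336*r^2 - 3*r) - 168*r^2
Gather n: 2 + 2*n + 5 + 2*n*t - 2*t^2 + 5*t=n*(2*t + 2) - 2*t^2 + 5*t + 7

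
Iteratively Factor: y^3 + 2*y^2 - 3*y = (y)*(y^2 + 2*y - 3) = y*(y + 3)*(y - 1)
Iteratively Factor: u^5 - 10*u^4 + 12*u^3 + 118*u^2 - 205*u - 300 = (u - 5)*(u^4 - 5*u^3 - 13*u^2 + 53*u + 60) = (u - 5)*(u - 4)*(u^3 - u^2 - 17*u - 15) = (u - 5)*(u - 4)*(u + 3)*(u^2 - 4*u - 5) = (u - 5)^2*(u - 4)*(u + 3)*(u + 1)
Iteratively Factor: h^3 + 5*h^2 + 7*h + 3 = (h + 1)*(h^2 + 4*h + 3) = (h + 1)^2*(h + 3)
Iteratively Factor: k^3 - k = (k - 1)*(k^2 + k) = (k - 1)*(k + 1)*(k)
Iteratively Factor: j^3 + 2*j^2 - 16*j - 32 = (j + 4)*(j^2 - 2*j - 8) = (j - 4)*(j + 4)*(j + 2)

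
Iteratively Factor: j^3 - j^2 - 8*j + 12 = (j + 3)*(j^2 - 4*j + 4) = (j - 2)*(j + 3)*(j - 2)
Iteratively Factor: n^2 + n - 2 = (n + 2)*(n - 1)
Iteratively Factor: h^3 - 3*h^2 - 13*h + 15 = (h + 3)*(h^2 - 6*h + 5) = (h - 5)*(h + 3)*(h - 1)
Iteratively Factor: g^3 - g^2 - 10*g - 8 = (g - 4)*(g^2 + 3*g + 2) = (g - 4)*(g + 2)*(g + 1)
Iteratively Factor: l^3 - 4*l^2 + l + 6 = (l - 3)*(l^2 - l - 2) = (l - 3)*(l + 1)*(l - 2)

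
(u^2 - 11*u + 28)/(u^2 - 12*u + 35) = (u - 4)/(u - 5)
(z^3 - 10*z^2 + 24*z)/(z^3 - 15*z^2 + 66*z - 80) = z*(z^2 - 10*z + 24)/(z^3 - 15*z^2 + 66*z - 80)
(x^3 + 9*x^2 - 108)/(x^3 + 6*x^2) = 1 + 3/x - 18/x^2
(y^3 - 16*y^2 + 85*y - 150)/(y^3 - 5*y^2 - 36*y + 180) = (y - 5)/(y + 6)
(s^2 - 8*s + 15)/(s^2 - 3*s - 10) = (s - 3)/(s + 2)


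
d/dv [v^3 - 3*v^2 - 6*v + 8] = 3*v^2 - 6*v - 6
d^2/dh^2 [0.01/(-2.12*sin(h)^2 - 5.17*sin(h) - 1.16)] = (0.179776*sin(h)^4 + 0.328812*sin(h)^3 - 0.100743*sin(h)^2 - 0.717596*sin(h) - 0.485394)/(2.12*sin(h)^2 + 5.17*sin(h) + 1.16)^3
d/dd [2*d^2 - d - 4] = 4*d - 1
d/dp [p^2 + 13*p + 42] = 2*p + 13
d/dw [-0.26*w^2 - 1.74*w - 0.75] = -0.52*w - 1.74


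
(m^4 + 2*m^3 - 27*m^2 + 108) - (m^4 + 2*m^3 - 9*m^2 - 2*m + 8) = -18*m^2 + 2*m + 100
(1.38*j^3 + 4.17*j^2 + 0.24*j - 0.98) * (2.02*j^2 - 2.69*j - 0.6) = 2.7876*j^5 + 4.7112*j^4 - 11.5605*j^3 - 5.1272*j^2 + 2.4922*j + 0.588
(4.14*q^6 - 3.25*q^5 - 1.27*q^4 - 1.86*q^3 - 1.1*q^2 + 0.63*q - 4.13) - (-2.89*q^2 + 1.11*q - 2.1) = 4.14*q^6 - 3.25*q^5 - 1.27*q^4 - 1.86*q^3 + 1.79*q^2 - 0.48*q - 2.03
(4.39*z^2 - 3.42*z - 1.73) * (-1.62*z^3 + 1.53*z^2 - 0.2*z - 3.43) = -7.1118*z^5 + 12.2571*z^4 - 3.308*z^3 - 17.0206*z^2 + 12.0766*z + 5.9339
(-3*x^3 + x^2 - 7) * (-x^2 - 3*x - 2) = 3*x^5 + 8*x^4 + 3*x^3 + 5*x^2 + 21*x + 14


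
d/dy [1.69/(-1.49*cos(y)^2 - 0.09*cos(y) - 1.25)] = -(5.0362*cos(y) + 0.1521)*sin(y)/(1.49*cos(y)^2 + 0.09*cos(y) + 1.25)^2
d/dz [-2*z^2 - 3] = -4*z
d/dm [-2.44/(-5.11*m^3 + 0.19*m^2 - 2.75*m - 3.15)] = (-37.4052*m^2 + 0.9272*m - 6.71)/(5.11*m^3 - 0.19*m^2 + 2.75*m + 3.15)^2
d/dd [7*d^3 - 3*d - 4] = 21*d^2 - 3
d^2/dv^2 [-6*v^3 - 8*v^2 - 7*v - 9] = -36*v - 16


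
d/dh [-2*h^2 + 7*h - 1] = 7 - 4*h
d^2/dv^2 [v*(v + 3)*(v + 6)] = 6*v + 18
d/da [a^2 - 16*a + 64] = 2*a - 16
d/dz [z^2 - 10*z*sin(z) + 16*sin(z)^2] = -10*z*cos(z) + 2*z - 10*sin(z) + 16*sin(2*z)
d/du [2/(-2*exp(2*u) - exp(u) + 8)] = (8*exp(u) + 2)*exp(u)/(2*exp(2*u) + exp(u) - 8)^2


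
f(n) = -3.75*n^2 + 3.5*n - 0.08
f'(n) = 3.5 - 7.5*n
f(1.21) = -1.34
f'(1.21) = -5.58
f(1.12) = -0.86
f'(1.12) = -4.90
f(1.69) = -4.88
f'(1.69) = -9.18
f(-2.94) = -42.78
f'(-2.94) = 25.55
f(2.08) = -9.02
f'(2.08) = -12.10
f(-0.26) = -1.24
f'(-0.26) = 5.45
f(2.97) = -22.76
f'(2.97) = -18.78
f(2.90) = -21.47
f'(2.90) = -18.25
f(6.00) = -114.08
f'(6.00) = -41.50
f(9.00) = -272.33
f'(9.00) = -64.00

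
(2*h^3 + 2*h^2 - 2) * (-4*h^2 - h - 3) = -8*h^5 - 10*h^4 - 8*h^3 + 2*h^2 + 2*h + 6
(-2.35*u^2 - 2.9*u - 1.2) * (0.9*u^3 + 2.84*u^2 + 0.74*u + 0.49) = -2.115*u^5 - 9.284*u^4 - 11.055*u^3 - 6.7055*u^2 - 2.309*u - 0.588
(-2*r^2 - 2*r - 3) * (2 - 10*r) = 20*r^3 + 16*r^2 + 26*r - 6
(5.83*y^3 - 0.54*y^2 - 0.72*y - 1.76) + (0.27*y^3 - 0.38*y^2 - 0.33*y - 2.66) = 6.1*y^3 - 0.92*y^2 - 1.05*y - 4.42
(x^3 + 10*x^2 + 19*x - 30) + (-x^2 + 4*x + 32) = x^3 + 9*x^2 + 23*x + 2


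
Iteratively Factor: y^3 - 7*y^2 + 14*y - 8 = (y - 1)*(y^2 - 6*y + 8) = (y - 4)*(y - 1)*(y - 2)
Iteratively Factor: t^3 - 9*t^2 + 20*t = (t - 4)*(t^2 - 5*t) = (t - 5)*(t - 4)*(t)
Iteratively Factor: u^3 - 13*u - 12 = (u - 4)*(u^2 + 4*u + 3) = (u - 4)*(u + 1)*(u + 3)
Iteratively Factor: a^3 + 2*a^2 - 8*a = (a - 2)*(a^2 + 4*a) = (a - 2)*(a + 4)*(a)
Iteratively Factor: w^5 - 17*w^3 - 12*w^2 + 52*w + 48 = (w + 3)*(w^4 - 3*w^3 - 8*w^2 + 12*w + 16) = (w - 2)*(w + 3)*(w^3 - w^2 - 10*w - 8) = (w - 2)*(w + 1)*(w + 3)*(w^2 - 2*w - 8) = (w - 4)*(w - 2)*(w + 1)*(w + 3)*(w + 2)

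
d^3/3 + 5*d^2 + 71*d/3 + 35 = (d/3 + 1)*(d + 5)*(d + 7)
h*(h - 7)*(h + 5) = h^3 - 2*h^2 - 35*h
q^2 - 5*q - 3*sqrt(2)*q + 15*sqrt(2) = (q - 5)*(q - 3*sqrt(2))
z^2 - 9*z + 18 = (z - 6)*(z - 3)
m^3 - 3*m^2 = m^2*(m - 3)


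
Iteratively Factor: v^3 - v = (v + 1)*(v^2 - v) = v*(v + 1)*(v - 1)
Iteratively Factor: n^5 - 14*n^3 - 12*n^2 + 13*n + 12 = (n + 1)*(n^4 - n^3 - 13*n^2 + n + 12) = (n + 1)^2*(n^3 - 2*n^2 - 11*n + 12) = (n + 1)^2*(n + 3)*(n^2 - 5*n + 4) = (n - 4)*(n + 1)^2*(n + 3)*(n - 1)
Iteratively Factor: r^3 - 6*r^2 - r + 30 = (r + 2)*(r^2 - 8*r + 15) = (r - 3)*(r + 2)*(r - 5)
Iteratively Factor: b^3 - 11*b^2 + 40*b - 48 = (b - 3)*(b^2 - 8*b + 16) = (b - 4)*(b - 3)*(b - 4)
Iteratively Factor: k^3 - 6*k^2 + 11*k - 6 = (k - 2)*(k^2 - 4*k + 3) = (k - 2)*(k - 1)*(k - 3)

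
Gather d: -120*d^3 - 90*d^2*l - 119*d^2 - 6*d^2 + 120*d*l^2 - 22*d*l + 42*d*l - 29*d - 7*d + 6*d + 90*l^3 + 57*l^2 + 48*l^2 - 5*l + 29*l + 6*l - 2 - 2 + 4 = -120*d^3 + d^2*(-90*l - 125) + d*(120*l^2 + 20*l - 30) + 90*l^3 + 105*l^2 + 30*l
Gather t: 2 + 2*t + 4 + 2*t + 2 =4*t + 8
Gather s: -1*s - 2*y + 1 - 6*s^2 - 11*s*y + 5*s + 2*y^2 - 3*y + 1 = -6*s^2 + s*(4 - 11*y) + 2*y^2 - 5*y + 2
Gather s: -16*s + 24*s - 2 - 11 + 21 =8*s + 8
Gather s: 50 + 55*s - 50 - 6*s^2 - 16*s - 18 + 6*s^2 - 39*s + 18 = 0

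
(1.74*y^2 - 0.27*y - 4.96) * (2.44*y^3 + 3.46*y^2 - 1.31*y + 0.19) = 4.2456*y^5 + 5.3616*y^4 - 15.316*y^3 - 16.4773*y^2 + 6.4463*y - 0.9424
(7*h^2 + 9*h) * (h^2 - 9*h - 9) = 7*h^4 - 54*h^3 - 144*h^2 - 81*h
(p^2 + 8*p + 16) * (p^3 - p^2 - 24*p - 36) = p^5 + 7*p^4 - 16*p^3 - 244*p^2 - 672*p - 576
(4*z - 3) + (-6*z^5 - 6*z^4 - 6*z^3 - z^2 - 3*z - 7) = -6*z^5 - 6*z^4 - 6*z^3 - z^2 + z - 10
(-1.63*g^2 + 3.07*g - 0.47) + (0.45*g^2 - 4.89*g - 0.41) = -1.18*g^2 - 1.82*g - 0.88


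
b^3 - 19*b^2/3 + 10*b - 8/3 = (b - 4)*(b - 2)*(b - 1/3)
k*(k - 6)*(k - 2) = k^3 - 8*k^2 + 12*k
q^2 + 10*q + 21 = (q + 3)*(q + 7)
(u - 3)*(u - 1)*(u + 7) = u^3 + 3*u^2 - 25*u + 21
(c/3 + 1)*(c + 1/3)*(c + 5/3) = c^3/3 + 5*c^2/3 + 59*c/27 + 5/9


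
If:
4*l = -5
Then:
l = -5/4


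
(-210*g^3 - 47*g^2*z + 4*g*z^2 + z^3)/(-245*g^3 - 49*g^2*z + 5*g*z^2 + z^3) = (6*g + z)/(7*g + z)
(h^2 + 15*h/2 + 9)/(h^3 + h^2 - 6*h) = (h^2 + 15*h/2 + 9)/(h*(h^2 + h - 6))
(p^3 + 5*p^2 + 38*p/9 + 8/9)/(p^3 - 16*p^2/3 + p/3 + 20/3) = (9*p^3 + 45*p^2 + 38*p + 8)/(3*(3*p^3 - 16*p^2 + p + 20))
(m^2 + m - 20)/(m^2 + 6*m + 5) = (m - 4)/(m + 1)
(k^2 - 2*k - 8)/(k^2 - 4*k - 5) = (-k^2 + 2*k + 8)/(-k^2 + 4*k + 5)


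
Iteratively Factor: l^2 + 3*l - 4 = (l + 4)*(l - 1)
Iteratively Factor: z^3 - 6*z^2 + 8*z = (z)*(z^2 - 6*z + 8) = z*(z - 4)*(z - 2)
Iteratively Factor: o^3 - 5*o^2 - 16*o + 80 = (o + 4)*(o^2 - 9*o + 20) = (o - 4)*(o + 4)*(o - 5)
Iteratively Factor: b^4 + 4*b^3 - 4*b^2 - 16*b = (b + 2)*(b^3 + 2*b^2 - 8*b) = (b + 2)*(b + 4)*(b^2 - 2*b) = b*(b + 2)*(b + 4)*(b - 2)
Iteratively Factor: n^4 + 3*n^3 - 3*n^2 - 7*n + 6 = (n + 3)*(n^3 - 3*n + 2) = (n - 1)*(n + 3)*(n^2 + n - 2) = (n - 1)^2*(n + 3)*(n + 2)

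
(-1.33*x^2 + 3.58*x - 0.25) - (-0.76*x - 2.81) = -1.33*x^2 + 4.34*x + 2.56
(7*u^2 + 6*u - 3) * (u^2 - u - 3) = 7*u^4 - u^3 - 30*u^2 - 15*u + 9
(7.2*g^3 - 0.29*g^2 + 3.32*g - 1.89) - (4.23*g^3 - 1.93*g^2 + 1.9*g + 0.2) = 2.97*g^3 + 1.64*g^2 + 1.42*g - 2.09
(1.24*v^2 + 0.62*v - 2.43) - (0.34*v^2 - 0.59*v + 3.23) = 0.9*v^2 + 1.21*v - 5.66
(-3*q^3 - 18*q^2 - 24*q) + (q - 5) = -3*q^3 - 18*q^2 - 23*q - 5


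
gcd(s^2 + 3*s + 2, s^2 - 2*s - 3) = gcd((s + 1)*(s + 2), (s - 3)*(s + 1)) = s + 1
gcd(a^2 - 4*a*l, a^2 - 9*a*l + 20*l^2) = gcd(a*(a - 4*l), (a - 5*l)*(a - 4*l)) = a - 4*l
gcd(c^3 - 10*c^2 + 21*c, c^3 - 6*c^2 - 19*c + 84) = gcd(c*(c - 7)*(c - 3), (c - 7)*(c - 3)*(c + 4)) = c^2 - 10*c + 21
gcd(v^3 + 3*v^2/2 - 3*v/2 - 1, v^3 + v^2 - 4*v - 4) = v + 2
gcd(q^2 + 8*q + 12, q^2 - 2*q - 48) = q + 6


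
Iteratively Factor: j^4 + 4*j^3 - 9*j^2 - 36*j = (j + 3)*(j^3 + j^2 - 12*j) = j*(j + 3)*(j^2 + j - 12) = j*(j - 3)*(j + 3)*(j + 4)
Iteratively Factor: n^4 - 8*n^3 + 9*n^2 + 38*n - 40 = (n - 5)*(n^3 - 3*n^2 - 6*n + 8) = (n - 5)*(n - 1)*(n^2 - 2*n - 8) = (n - 5)*(n - 1)*(n + 2)*(n - 4)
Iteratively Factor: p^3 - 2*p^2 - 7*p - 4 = (p + 1)*(p^2 - 3*p - 4) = (p - 4)*(p + 1)*(p + 1)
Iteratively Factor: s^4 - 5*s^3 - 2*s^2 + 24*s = (s)*(s^3 - 5*s^2 - 2*s + 24) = s*(s + 2)*(s^2 - 7*s + 12) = s*(s - 3)*(s + 2)*(s - 4)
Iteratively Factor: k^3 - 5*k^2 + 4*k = (k)*(k^2 - 5*k + 4) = k*(k - 4)*(k - 1)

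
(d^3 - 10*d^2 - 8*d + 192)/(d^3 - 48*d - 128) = (d - 6)/(d + 4)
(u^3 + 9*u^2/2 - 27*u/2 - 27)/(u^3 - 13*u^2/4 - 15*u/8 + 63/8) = 4*(u + 6)/(4*u - 7)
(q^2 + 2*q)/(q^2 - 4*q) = (q + 2)/(q - 4)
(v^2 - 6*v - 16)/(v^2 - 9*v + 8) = (v + 2)/(v - 1)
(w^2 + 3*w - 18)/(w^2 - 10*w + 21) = (w + 6)/(w - 7)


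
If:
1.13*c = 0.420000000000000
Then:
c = 0.37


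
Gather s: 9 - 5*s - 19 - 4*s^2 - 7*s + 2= -4*s^2 - 12*s - 8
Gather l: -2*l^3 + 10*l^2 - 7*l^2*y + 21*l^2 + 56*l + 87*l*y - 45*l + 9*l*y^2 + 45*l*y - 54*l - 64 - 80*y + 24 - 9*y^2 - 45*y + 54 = -2*l^3 + l^2*(31 - 7*y) + l*(9*y^2 + 132*y - 43) - 9*y^2 - 125*y + 14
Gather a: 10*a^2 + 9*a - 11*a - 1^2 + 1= 10*a^2 - 2*a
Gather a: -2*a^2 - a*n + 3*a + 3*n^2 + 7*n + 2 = -2*a^2 + a*(3 - n) + 3*n^2 + 7*n + 2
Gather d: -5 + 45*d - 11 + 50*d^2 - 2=50*d^2 + 45*d - 18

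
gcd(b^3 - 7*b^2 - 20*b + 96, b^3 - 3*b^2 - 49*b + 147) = b - 3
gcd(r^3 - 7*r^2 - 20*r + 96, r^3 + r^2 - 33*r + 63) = r - 3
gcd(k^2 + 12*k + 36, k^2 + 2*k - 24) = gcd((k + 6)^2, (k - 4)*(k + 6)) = k + 6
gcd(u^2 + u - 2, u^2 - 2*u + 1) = u - 1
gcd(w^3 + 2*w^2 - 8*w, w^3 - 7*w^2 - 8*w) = w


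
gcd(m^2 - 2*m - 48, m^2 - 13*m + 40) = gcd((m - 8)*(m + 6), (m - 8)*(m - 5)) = m - 8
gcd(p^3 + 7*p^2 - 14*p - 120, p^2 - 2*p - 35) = p + 5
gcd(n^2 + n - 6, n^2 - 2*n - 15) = n + 3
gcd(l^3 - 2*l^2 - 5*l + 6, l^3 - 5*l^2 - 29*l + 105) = l - 3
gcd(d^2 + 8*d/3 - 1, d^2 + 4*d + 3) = d + 3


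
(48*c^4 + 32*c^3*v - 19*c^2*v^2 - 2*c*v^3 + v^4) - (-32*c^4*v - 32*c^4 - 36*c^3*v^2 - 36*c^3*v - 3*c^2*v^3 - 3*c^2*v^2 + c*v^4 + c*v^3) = 32*c^4*v + 80*c^4 + 36*c^3*v^2 + 68*c^3*v + 3*c^2*v^3 - 16*c^2*v^2 - c*v^4 - 3*c*v^3 + v^4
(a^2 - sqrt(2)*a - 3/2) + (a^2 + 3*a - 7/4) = 2*a^2 - sqrt(2)*a + 3*a - 13/4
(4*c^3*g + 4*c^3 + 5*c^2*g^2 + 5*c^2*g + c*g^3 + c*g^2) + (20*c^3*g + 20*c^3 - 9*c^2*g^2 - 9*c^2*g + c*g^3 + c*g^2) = 24*c^3*g + 24*c^3 - 4*c^2*g^2 - 4*c^2*g + 2*c*g^3 + 2*c*g^2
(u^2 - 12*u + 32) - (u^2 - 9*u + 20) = 12 - 3*u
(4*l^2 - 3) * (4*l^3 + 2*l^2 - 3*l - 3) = 16*l^5 + 8*l^4 - 24*l^3 - 18*l^2 + 9*l + 9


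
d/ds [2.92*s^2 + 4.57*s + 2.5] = 5.84*s + 4.57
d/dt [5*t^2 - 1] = 10*t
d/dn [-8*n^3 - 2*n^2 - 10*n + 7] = -24*n^2 - 4*n - 10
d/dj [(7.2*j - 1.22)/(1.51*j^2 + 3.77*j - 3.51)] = (-10.872*j^2 + 3.6844*j - 20.6726)/(2.2801*j^4 + 11.3854*j^3 + 3.6127*j^2 - 26.4654*j + 12.3201)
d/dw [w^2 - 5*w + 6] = 2*w - 5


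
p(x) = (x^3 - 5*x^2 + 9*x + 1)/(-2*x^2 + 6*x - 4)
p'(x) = (4*x - 6)*(x^3 - 5*x^2 + 9*x + 1)/(-2*x^2 + 6*x - 4)^2 + (3*x^2 - 10*x + 9)/(-2*x^2 + 6*x - 4) = (-x^4 + 6*x^3 - 12*x^2 + 22*x - 21)/(2*(x^4 - 6*x^3 + 13*x^2 - 12*x + 4))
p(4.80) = -1.86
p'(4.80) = -0.26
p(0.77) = -9.58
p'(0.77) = -54.90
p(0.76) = -9.06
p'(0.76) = -50.31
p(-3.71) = 2.83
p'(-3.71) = -0.53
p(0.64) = -5.08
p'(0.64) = -21.76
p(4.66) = -1.83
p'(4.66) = -0.23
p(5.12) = -1.95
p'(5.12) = -0.32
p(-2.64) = 2.25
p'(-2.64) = -0.56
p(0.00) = -0.25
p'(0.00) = -2.62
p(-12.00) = 7.02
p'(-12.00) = -0.50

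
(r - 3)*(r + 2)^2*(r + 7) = r^4 + 8*r^3 - r^2 - 68*r - 84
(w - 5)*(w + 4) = w^2 - w - 20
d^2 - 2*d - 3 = (d - 3)*(d + 1)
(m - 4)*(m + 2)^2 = m^3 - 12*m - 16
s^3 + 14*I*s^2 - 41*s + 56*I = (s - I)*(s + 7*I)*(s + 8*I)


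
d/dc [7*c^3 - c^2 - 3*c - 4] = 21*c^2 - 2*c - 3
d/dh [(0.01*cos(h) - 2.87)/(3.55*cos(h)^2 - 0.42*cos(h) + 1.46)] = (0.0355*cos(h)^2 - 20.377*cos(h) + 1.1908)*sin(h)/(12.6025*cos(h)^4 - 2.982*cos(h)^3 + 10.5424*cos(h)^2 - 1.2264*cos(h) + 2.1316)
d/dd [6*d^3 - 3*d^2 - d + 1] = 18*d^2 - 6*d - 1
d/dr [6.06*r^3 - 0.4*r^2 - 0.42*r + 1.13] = 18.18*r^2 - 0.8*r - 0.42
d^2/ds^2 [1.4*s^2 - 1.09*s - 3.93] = 2.80000000000000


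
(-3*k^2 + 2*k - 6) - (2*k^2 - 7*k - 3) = -5*k^2 + 9*k - 3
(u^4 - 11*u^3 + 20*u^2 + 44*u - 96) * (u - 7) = u^5 - 18*u^4 + 97*u^3 - 96*u^2 - 404*u + 672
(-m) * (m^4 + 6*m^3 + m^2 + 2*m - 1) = -m^5 - 6*m^4 - m^3 - 2*m^2 + m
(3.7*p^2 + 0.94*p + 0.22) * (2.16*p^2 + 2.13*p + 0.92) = 7.992*p^4 + 9.9114*p^3 + 5.8814*p^2 + 1.3334*p + 0.2024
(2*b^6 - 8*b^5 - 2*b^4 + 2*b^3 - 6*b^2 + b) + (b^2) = 2*b^6 - 8*b^5 - 2*b^4 + 2*b^3 - 5*b^2 + b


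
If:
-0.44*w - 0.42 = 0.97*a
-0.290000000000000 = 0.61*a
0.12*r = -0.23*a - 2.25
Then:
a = -0.48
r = -17.84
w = 0.09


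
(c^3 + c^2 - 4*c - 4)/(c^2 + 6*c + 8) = (c^2 - c - 2)/(c + 4)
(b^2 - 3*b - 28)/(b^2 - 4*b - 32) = (b - 7)/(b - 8)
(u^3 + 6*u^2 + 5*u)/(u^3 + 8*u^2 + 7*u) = (u + 5)/(u + 7)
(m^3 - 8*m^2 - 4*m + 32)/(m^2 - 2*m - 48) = (m^2 - 4)/(m + 6)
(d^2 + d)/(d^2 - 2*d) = (d + 1)/(d - 2)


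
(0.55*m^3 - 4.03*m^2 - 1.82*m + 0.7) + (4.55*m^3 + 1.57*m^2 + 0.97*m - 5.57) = 5.1*m^3 - 2.46*m^2 - 0.85*m - 4.87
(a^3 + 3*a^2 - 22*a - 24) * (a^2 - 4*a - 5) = a^5 - a^4 - 39*a^3 + 49*a^2 + 206*a + 120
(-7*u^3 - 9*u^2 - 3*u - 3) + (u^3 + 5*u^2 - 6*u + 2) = -6*u^3 - 4*u^2 - 9*u - 1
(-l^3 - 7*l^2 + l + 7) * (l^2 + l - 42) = -l^5 - 8*l^4 + 36*l^3 + 302*l^2 - 35*l - 294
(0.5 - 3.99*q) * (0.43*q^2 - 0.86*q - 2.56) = -1.7157*q^3 + 3.6464*q^2 + 9.7844*q - 1.28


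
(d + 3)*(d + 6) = d^2 + 9*d + 18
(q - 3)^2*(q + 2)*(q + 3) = q^4 - q^3 - 15*q^2 + 9*q + 54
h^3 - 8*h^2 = h^2*(h - 8)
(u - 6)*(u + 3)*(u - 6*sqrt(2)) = u^3 - 6*sqrt(2)*u^2 - 3*u^2 - 18*u + 18*sqrt(2)*u + 108*sqrt(2)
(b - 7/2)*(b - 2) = b^2 - 11*b/2 + 7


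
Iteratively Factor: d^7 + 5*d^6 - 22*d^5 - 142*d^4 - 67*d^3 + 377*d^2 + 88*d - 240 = (d - 1)*(d^6 + 6*d^5 - 16*d^4 - 158*d^3 - 225*d^2 + 152*d + 240) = (d - 1)^2*(d^5 + 7*d^4 - 9*d^3 - 167*d^2 - 392*d - 240) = (d - 1)^2*(d + 3)*(d^4 + 4*d^3 - 21*d^2 - 104*d - 80) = (d - 1)^2*(d + 1)*(d + 3)*(d^3 + 3*d^2 - 24*d - 80) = (d - 1)^2*(d + 1)*(d + 3)*(d + 4)*(d^2 - d - 20) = (d - 5)*(d - 1)^2*(d + 1)*(d + 3)*(d + 4)*(d + 4)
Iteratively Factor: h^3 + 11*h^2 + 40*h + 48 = (h + 4)*(h^2 + 7*h + 12) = (h + 4)^2*(h + 3)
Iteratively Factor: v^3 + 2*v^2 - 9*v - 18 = (v - 3)*(v^2 + 5*v + 6) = (v - 3)*(v + 3)*(v + 2)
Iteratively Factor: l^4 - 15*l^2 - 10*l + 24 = (l - 4)*(l^3 + 4*l^2 + l - 6) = (l - 4)*(l + 2)*(l^2 + 2*l - 3) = (l - 4)*(l - 1)*(l + 2)*(l + 3)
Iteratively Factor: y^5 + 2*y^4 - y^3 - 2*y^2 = (y)*(y^4 + 2*y^3 - y^2 - 2*y) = y*(y + 2)*(y^3 - y) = y^2*(y + 2)*(y^2 - 1) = y^2*(y - 1)*(y + 2)*(y + 1)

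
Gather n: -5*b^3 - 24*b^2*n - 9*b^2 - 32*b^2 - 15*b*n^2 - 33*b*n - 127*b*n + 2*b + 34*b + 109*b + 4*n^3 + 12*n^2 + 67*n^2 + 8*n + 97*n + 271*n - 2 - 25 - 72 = -5*b^3 - 41*b^2 + 145*b + 4*n^3 + n^2*(79 - 15*b) + n*(-24*b^2 - 160*b + 376) - 99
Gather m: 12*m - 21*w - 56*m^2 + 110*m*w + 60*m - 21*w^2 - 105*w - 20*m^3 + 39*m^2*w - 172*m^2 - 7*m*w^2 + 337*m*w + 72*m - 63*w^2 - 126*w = -20*m^3 + m^2*(39*w - 228) + m*(-7*w^2 + 447*w + 144) - 84*w^2 - 252*w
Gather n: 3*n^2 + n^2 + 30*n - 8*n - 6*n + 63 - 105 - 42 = 4*n^2 + 16*n - 84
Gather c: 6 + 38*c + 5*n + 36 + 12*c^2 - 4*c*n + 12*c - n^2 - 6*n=12*c^2 + c*(50 - 4*n) - n^2 - n + 42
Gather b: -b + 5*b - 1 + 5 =4*b + 4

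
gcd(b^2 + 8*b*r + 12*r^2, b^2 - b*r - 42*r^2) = b + 6*r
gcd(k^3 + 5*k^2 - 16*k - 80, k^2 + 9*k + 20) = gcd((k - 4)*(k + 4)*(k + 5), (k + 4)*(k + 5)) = k^2 + 9*k + 20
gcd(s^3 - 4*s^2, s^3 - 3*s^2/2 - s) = s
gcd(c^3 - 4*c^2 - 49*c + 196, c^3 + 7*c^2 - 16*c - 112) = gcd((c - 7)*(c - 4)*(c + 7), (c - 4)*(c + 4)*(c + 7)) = c^2 + 3*c - 28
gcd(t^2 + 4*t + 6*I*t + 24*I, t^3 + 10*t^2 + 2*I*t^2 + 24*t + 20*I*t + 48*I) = t + 4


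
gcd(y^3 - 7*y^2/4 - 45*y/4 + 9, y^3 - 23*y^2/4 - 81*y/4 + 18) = y^2 + 9*y/4 - 9/4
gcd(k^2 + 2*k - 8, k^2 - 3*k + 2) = k - 2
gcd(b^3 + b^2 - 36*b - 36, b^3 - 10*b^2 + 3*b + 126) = b - 6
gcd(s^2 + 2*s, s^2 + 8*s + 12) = s + 2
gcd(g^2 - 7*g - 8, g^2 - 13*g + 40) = g - 8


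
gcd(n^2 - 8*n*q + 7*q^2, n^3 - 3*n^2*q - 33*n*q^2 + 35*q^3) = n^2 - 8*n*q + 7*q^2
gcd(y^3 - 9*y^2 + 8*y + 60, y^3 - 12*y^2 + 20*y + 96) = y^2 - 4*y - 12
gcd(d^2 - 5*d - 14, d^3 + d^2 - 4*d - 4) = d + 2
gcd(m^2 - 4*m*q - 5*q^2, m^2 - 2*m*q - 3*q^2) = m + q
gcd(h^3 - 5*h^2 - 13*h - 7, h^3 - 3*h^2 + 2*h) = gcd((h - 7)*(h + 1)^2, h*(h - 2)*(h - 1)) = 1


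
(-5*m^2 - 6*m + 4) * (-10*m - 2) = 50*m^3 + 70*m^2 - 28*m - 8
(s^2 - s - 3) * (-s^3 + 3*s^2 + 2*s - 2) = -s^5 + 4*s^4 + 2*s^3 - 13*s^2 - 4*s + 6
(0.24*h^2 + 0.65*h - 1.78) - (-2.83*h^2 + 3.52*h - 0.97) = 3.07*h^2 - 2.87*h - 0.81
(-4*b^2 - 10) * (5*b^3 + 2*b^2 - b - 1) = -20*b^5 - 8*b^4 - 46*b^3 - 16*b^2 + 10*b + 10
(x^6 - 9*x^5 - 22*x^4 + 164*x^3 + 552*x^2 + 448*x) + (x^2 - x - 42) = x^6 - 9*x^5 - 22*x^4 + 164*x^3 + 553*x^2 + 447*x - 42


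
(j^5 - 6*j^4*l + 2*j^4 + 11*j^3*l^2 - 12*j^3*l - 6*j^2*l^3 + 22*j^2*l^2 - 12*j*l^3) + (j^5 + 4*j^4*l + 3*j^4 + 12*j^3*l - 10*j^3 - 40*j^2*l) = 2*j^5 - 2*j^4*l + 5*j^4 + 11*j^3*l^2 - 10*j^3 - 6*j^2*l^3 + 22*j^2*l^2 - 40*j^2*l - 12*j*l^3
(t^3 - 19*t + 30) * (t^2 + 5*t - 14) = t^5 + 5*t^4 - 33*t^3 - 65*t^2 + 416*t - 420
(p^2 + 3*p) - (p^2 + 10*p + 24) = -7*p - 24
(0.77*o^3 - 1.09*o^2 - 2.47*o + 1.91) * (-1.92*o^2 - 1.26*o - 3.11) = -1.4784*o^5 + 1.1226*o^4 + 3.7211*o^3 + 2.8349*o^2 + 5.2751*o - 5.9401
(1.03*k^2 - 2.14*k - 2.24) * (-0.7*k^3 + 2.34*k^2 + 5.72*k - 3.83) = -0.721*k^5 + 3.9082*k^4 + 2.452*k^3 - 21.4273*k^2 - 4.6166*k + 8.5792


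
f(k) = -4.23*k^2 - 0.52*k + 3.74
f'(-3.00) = 24.86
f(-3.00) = -32.77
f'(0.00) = -0.52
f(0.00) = 3.74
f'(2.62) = -22.69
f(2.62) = -26.66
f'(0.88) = -7.96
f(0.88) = 0.01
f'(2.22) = -19.30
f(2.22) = -18.26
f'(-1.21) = 9.72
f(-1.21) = -1.82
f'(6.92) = -59.06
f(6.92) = -202.42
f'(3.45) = -29.71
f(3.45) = -48.40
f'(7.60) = -64.82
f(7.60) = -244.54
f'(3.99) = -34.28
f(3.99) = -65.68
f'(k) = -8.46*k - 0.52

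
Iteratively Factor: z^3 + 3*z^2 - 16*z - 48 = (z + 4)*(z^2 - z - 12) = (z - 4)*(z + 4)*(z + 3)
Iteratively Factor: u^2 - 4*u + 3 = (u - 1)*(u - 3)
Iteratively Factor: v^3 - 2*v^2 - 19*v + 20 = (v - 5)*(v^2 + 3*v - 4) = (v - 5)*(v + 4)*(v - 1)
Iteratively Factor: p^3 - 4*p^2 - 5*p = (p)*(p^2 - 4*p - 5) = p*(p + 1)*(p - 5)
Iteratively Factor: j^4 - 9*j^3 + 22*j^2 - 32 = (j - 2)*(j^3 - 7*j^2 + 8*j + 16) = (j - 2)*(j + 1)*(j^2 - 8*j + 16) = (j - 4)*(j - 2)*(j + 1)*(j - 4)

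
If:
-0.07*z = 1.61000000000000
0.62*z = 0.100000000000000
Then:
No Solution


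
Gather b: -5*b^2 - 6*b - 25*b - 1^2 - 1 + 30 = -5*b^2 - 31*b + 28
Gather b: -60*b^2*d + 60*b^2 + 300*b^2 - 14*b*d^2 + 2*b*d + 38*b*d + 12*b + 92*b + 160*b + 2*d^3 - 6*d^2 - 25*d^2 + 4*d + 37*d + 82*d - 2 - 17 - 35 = b^2*(360 - 60*d) + b*(-14*d^2 + 40*d + 264) + 2*d^3 - 31*d^2 + 123*d - 54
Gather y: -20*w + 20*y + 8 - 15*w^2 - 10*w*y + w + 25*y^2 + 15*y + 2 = -15*w^2 - 19*w + 25*y^2 + y*(35 - 10*w) + 10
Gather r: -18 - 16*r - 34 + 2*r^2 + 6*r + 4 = 2*r^2 - 10*r - 48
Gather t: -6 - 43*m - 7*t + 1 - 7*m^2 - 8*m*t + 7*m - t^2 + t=-7*m^2 - 36*m - t^2 + t*(-8*m - 6) - 5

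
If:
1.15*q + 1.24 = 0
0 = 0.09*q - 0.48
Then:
No Solution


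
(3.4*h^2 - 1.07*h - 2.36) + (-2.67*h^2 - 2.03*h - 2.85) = 0.73*h^2 - 3.1*h - 5.21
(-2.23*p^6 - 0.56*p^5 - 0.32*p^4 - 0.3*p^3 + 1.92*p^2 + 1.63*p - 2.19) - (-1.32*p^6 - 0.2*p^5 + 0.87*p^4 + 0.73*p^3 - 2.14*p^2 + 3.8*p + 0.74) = -0.91*p^6 - 0.36*p^5 - 1.19*p^4 - 1.03*p^3 + 4.06*p^2 - 2.17*p - 2.93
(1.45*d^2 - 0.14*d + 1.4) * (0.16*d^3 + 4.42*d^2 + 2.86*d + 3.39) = 0.232*d^5 + 6.3866*d^4 + 3.7522*d^3 + 10.7031*d^2 + 3.5294*d + 4.746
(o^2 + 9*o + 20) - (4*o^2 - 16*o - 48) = -3*o^2 + 25*o + 68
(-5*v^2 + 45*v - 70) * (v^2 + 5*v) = -5*v^4 + 20*v^3 + 155*v^2 - 350*v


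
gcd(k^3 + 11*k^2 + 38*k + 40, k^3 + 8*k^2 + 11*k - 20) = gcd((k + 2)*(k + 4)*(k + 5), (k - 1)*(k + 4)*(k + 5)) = k^2 + 9*k + 20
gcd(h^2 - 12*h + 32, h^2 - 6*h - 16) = h - 8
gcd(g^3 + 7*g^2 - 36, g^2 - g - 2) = g - 2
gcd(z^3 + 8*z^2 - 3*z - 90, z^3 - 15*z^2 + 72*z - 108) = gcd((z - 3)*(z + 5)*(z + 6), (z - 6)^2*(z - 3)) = z - 3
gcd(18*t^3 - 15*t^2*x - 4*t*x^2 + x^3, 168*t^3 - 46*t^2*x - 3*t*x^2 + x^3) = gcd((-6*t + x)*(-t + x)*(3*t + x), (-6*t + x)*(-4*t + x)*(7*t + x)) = -6*t + x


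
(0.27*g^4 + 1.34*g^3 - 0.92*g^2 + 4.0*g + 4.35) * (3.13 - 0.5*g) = -0.135*g^5 + 0.1751*g^4 + 4.6542*g^3 - 4.8796*g^2 + 10.345*g + 13.6155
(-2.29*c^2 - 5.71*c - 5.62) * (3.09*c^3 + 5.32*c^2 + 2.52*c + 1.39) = -7.0761*c^5 - 29.8267*c^4 - 53.5138*c^3 - 47.4707*c^2 - 22.0993*c - 7.8118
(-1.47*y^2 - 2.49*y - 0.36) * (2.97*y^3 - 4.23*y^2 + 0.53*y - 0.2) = -4.3659*y^5 - 1.1772*y^4 + 8.6844*y^3 + 0.4971*y^2 + 0.3072*y + 0.072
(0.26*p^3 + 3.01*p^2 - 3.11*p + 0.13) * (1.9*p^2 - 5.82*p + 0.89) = 0.494*p^5 + 4.2058*p^4 - 23.1958*p^3 + 21.0261*p^2 - 3.5245*p + 0.1157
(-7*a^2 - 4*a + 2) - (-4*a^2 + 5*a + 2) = -3*a^2 - 9*a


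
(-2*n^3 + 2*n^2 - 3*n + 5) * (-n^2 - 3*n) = 2*n^5 + 4*n^4 - 3*n^3 + 4*n^2 - 15*n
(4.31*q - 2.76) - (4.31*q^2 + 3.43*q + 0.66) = -4.31*q^2 + 0.879999999999999*q - 3.42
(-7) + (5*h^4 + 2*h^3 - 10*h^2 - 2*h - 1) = 5*h^4 + 2*h^3 - 10*h^2 - 2*h - 8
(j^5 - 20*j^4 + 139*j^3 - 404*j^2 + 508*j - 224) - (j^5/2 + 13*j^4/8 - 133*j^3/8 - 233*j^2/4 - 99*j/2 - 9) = j^5/2 - 173*j^4/8 + 1245*j^3/8 - 1383*j^2/4 + 1115*j/2 - 215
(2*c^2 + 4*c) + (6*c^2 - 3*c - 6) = 8*c^2 + c - 6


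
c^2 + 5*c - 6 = (c - 1)*(c + 6)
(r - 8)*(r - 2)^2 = r^3 - 12*r^2 + 36*r - 32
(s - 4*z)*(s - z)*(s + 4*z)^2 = s^4 + 3*s^3*z - 20*s^2*z^2 - 48*s*z^3 + 64*z^4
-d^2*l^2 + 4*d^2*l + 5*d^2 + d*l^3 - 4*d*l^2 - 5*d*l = (-d + l)*(l - 5)*(d*l + d)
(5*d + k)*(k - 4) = 5*d*k - 20*d + k^2 - 4*k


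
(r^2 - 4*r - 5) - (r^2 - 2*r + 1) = -2*r - 6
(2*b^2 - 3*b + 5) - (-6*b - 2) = 2*b^2 + 3*b + 7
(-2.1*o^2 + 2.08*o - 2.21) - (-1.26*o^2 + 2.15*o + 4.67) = -0.84*o^2 - 0.0699999999999998*o - 6.88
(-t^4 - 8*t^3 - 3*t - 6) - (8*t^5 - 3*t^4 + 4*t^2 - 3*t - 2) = -8*t^5 + 2*t^4 - 8*t^3 - 4*t^2 - 4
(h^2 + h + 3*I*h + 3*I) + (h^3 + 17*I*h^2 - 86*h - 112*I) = h^3 + h^2 + 17*I*h^2 - 85*h + 3*I*h - 109*I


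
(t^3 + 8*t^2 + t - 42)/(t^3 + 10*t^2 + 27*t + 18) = (t^2 + 5*t - 14)/(t^2 + 7*t + 6)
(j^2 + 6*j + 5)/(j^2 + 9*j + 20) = (j + 1)/(j + 4)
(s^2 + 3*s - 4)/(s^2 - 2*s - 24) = (s - 1)/(s - 6)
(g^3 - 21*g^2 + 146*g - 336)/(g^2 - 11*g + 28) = (g^2 - 14*g + 48)/(g - 4)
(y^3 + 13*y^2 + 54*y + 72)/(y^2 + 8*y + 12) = (y^2 + 7*y + 12)/(y + 2)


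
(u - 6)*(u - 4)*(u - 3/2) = u^3 - 23*u^2/2 + 39*u - 36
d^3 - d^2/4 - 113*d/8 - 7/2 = (d - 4)*(d + 1/4)*(d + 7/2)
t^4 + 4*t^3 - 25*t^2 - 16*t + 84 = (t - 3)*(t - 2)*(t + 2)*(t + 7)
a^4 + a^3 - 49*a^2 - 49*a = a*(a - 7)*(a + 1)*(a + 7)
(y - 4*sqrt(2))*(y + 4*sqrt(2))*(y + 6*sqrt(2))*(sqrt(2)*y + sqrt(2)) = sqrt(2)*y^4 + sqrt(2)*y^3 + 12*y^3 - 32*sqrt(2)*y^2 + 12*y^2 - 384*y - 32*sqrt(2)*y - 384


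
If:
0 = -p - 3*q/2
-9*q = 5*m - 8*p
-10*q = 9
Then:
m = 189/50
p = 27/20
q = -9/10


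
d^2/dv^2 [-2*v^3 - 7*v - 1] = -12*v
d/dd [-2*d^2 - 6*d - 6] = -4*d - 6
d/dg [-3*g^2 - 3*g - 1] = -6*g - 3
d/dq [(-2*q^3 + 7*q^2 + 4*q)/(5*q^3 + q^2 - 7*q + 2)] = (-37*q^4 - 12*q^3 - 65*q^2 + 28*q + 8)/(25*q^6 + 10*q^5 - 69*q^4 + 6*q^3 + 53*q^2 - 28*q + 4)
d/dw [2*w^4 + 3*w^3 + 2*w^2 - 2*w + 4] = 8*w^3 + 9*w^2 + 4*w - 2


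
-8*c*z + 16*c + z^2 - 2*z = (-8*c + z)*(z - 2)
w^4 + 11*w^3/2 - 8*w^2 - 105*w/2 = w*(w - 3)*(w + 7/2)*(w + 5)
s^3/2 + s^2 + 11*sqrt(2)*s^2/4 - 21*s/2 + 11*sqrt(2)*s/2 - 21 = (s/2 + 1)*(s - 3*sqrt(2)/2)*(s + 7*sqrt(2))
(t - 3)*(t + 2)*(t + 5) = t^3 + 4*t^2 - 11*t - 30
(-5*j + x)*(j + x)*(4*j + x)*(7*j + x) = -140*j^4 - 167*j^3*x - 21*j^2*x^2 + 7*j*x^3 + x^4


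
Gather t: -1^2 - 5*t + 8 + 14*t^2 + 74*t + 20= 14*t^2 + 69*t + 27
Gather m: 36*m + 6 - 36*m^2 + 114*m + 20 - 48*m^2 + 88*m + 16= -84*m^2 + 238*m + 42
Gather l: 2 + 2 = 4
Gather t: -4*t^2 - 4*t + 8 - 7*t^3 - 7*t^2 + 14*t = -7*t^3 - 11*t^2 + 10*t + 8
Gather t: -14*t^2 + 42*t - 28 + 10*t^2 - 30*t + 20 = -4*t^2 + 12*t - 8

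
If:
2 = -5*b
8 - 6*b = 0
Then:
No Solution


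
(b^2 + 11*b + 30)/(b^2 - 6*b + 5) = (b^2 + 11*b + 30)/(b^2 - 6*b + 5)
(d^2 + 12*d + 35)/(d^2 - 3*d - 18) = (d^2 + 12*d + 35)/(d^2 - 3*d - 18)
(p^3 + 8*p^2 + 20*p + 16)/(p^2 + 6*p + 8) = p + 2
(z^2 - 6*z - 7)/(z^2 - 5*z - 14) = (z + 1)/(z + 2)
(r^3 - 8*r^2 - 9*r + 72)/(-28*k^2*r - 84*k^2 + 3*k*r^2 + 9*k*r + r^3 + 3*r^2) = (r^2 - 11*r + 24)/(-28*k^2 + 3*k*r + r^2)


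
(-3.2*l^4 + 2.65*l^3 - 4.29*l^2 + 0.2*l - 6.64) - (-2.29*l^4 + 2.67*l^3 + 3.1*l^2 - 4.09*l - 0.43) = -0.91*l^4 - 0.02*l^3 - 7.39*l^2 + 4.29*l - 6.21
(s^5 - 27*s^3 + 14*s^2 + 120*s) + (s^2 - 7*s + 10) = s^5 - 27*s^3 + 15*s^2 + 113*s + 10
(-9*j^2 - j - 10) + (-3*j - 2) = -9*j^2 - 4*j - 12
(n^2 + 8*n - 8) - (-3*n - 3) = n^2 + 11*n - 5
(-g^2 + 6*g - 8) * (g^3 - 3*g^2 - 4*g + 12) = -g^5 + 9*g^4 - 22*g^3 - 12*g^2 + 104*g - 96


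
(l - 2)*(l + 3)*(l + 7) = l^3 + 8*l^2 + l - 42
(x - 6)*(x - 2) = x^2 - 8*x + 12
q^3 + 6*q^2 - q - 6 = (q - 1)*(q + 1)*(q + 6)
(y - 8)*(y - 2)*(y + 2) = y^3 - 8*y^2 - 4*y + 32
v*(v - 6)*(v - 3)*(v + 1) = v^4 - 8*v^3 + 9*v^2 + 18*v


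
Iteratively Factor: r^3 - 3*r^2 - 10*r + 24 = (r - 4)*(r^2 + r - 6) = (r - 4)*(r - 2)*(r + 3)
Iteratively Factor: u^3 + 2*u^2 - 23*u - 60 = (u + 4)*(u^2 - 2*u - 15) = (u - 5)*(u + 4)*(u + 3)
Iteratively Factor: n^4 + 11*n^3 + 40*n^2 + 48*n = (n + 4)*(n^3 + 7*n^2 + 12*n) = n*(n + 4)*(n^2 + 7*n + 12) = n*(n + 4)^2*(n + 3)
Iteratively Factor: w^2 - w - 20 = (w + 4)*(w - 5)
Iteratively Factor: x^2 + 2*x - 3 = (x - 1)*(x + 3)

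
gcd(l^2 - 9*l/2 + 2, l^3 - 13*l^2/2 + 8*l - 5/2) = l - 1/2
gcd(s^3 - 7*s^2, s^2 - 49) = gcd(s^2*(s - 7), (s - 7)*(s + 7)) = s - 7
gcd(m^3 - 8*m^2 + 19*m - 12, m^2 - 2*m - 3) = m - 3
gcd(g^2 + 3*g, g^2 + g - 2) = 1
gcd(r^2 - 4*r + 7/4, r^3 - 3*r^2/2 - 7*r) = r - 7/2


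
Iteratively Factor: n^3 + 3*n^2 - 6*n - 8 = (n + 1)*(n^2 + 2*n - 8) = (n + 1)*(n + 4)*(n - 2)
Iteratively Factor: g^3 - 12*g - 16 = (g - 4)*(g^2 + 4*g + 4) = (g - 4)*(g + 2)*(g + 2)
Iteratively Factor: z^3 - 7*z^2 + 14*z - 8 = (z - 1)*(z^2 - 6*z + 8) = (z - 2)*(z - 1)*(z - 4)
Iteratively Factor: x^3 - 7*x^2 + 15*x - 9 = (x - 1)*(x^2 - 6*x + 9) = (x - 3)*(x - 1)*(x - 3)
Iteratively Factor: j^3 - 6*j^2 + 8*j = (j - 2)*(j^2 - 4*j) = (j - 4)*(j - 2)*(j)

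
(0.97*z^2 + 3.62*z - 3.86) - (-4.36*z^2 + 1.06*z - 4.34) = 5.33*z^2 + 2.56*z + 0.48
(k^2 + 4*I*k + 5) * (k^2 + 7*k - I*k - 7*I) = k^4 + 7*k^3 + 3*I*k^3 + 9*k^2 + 21*I*k^2 + 63*k - 5*I*k - 35*I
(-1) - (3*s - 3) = 2 - 3*s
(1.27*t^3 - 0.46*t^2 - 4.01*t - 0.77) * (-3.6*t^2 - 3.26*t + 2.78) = -4.572*t^5 - 2.4842*t^4 + 19.4662*t^3 + 14.5658*t^2 - 8.6376*t - 2.1406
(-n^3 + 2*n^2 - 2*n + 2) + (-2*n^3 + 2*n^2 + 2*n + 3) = -3*n^3 + 4*n^2 + 5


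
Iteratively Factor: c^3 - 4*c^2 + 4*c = (c)*(c^2 - 4*c + 4) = c*(c - 2)*(c - 2)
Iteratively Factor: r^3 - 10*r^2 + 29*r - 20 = (r - 1)*(r^2 - 9*r + 20) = (r - 4)*(r - 1)*(r - 5)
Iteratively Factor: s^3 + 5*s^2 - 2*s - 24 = (s + 3)*(s^2 + 2*s - 8) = (s + 3)*(s + 4)*(s - 2)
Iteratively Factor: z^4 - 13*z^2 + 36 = (z - 3)*(z^3 + 3*z^2 - 4*z - 12) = (z - 3)*(z - 2)*(z^2 + 5*z + 6) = (z - 3)*(z - 2)*(z + 3)*(z + 2)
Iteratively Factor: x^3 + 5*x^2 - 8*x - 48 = (x + 4)*(x^2 + x - 12) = (x + 4)^2*(x - 3)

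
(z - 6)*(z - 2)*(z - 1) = z^3 - 9*z^2 + 20*z - 12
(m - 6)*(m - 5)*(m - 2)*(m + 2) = m^4 - 11*m^3 + 26*m^2 + 44*m - 120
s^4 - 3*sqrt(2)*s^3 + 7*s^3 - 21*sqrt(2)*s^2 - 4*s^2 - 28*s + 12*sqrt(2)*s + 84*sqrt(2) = (s - 2)*(s + 2)*(s + 7)*(s - 3*sqrt(2))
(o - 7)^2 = o^2 - 14*o + 49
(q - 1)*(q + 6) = q^2 + 5*q - 6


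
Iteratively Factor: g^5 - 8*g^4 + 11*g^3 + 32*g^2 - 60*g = (g - 3)*(g^4 - 5*g^3 - 4*g^2 + 20*g) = g*(g - 3)*(g^3 - 5*g^2 - 4*g + 20) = g*(g - 5)*(g - 3)*(g^2 - 4) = g*(g - 5)*(g - 3)*(g - 2)*(g + 2)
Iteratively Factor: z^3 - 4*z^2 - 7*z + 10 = (z - 5)*(z^2 + z - 2) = (z - 5)*(z - 1)*(z + 2)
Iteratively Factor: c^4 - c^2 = (c)*(c^3 - c) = c*(c - 1)*(c^2 + c) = c*(c - 1)*(c + 1)*(c)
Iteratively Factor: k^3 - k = (k)*(k^2 - 1) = k*(k + 1)*(k - 1)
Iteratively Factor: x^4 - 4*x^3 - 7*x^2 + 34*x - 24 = (x + 3)*(x^3 - 7*x^2 + 14*x - 8) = (x - 2)*(x + 3)*(x^2 - 5*x + 4) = (x - 4)*(x - 2)*(x + 3)*(x - 1)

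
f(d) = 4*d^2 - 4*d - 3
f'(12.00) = 92.00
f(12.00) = 525.00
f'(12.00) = 92.00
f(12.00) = 525.00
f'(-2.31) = -22.48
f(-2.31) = 27.58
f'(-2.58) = -24.64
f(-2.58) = 33.95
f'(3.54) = 24.32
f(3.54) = 32.97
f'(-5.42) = -47.36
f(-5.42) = 136.19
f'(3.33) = 22.64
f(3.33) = 28.04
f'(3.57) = 24.56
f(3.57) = 33.70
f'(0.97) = 3.76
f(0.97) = -3.12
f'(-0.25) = -6.00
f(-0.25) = -1.75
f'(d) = 8*d - 4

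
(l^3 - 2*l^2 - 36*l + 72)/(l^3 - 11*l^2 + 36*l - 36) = (l + 6)/(l - 3)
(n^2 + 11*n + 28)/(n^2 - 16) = (n + 7)/(n - 4)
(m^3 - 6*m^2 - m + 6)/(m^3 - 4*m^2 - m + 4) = (m - 6)/(m - 4)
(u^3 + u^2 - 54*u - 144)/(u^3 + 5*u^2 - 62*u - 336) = (u + 3)/(u + 7)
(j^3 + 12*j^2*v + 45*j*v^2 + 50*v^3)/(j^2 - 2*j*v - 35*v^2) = (-j^2 - 7*j*v - 10*v^2)/(-j + 7*v)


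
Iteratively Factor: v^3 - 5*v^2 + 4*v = (v - 1)*(v^2 - 4*v) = (v - 4)*(v - 1)*(v)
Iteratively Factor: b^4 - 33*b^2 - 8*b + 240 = (b + 4)*(b^3 - 4*b^2 - 17*b + 60) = (b - 5)*(b + 4)*(b^2 + b - 12) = (b - 5)*(b + 4)^2*(b - 3)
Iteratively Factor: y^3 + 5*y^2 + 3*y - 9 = (y + 3)*(y^2 + 2*y - 3) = (y - 1)*(y + 3)*(y + 3)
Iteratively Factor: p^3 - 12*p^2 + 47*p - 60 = (p - 4)*(p^2 - 8*p + 15) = (p - 5)*(p - 4)*(p - 3)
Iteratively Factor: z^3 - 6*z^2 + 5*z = (z - 5)*(z^2 - z) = (z - 5)*(z - 1)*(z)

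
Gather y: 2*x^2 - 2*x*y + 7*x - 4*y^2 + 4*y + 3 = 2*x^2 + 7*x - 4*y^2 + y*(4 - 2*x) + 3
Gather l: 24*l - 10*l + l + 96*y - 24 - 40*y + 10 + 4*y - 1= 15*l + 60*y - 15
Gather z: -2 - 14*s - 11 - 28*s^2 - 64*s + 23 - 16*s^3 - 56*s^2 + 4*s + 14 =-16*s^3 - 84*s^2 - 74*s + 24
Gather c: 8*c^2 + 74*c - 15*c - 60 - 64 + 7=8*c^2 + 59*c - 117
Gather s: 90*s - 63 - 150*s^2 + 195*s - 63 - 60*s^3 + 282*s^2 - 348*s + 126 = -60*s^3 + 132*s^2 - 63*s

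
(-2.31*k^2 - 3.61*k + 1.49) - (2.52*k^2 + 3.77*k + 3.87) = -4.83*k^2 - 7.38*k - 2.38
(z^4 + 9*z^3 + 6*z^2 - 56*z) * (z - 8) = z^5 + z^4 - 66*z^3 - 104*z^2 + 448*z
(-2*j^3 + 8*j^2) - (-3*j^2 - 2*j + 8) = -2*j^3 + 11*j^2 + 2*j - 8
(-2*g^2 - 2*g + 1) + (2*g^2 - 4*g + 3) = 4 - 6*g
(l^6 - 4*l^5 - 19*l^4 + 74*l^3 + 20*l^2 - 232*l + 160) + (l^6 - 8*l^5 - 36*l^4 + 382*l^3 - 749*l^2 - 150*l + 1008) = 2*l^6 - 12*l^5 - 55*l^4 + 456*l^3 - 729*l^2 - 382*l + 1168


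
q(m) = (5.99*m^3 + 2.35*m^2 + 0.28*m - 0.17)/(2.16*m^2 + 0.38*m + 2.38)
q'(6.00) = 2.85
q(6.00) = 16.74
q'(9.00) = 2.81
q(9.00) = 25.22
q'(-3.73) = 2.94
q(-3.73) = -9.01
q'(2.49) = 3.09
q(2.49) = 6.43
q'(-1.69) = 2.99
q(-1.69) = -2.89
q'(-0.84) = 1.93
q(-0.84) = -0.64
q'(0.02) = 0.17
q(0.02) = -0.07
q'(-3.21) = 2.97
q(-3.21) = -7.47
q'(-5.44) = 2.86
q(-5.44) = -13.96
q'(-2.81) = 3.00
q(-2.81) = -6.28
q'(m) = (-4.32*m - 0.38)*(5.99*m^3 + 2.35*m^2 + 0.28*m - 0.17)/(2.16*m^2 + 0.38*m + 2.38)^2 + (17.97*m^2 + 4.7*m + 0.28)/(2.16*m^2 + 0.38*m + 2.38) = (12.9384*m^4 + 4.5524*m^3 + 43.0568*m^2 + 11.9204*m + 0.731)/(4.6656*m^4 + 1.6416*m^3 + 10.426*m^2 + 1.8088*m + 5.6644)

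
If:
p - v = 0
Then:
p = v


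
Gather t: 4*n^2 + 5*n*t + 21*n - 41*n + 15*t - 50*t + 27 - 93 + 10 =4*n^2 - 20*n + t*(5*n - 35) - 56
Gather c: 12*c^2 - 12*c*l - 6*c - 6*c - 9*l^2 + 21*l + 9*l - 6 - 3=12*c^2 + c*(-12*l - 12) - 9*l^2 + 30*l - 9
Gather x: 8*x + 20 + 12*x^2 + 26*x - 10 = 12*x^2 + 34*x + 10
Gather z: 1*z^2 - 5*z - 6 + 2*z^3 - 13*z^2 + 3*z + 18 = 2*z^3 - 12*z^2 - 2*z + 12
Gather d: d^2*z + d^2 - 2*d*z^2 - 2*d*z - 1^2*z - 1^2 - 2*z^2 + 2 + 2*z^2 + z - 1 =d^2*(z + 1) + d*(-2*z^2 - 2*z)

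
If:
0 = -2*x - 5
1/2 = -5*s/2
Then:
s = -1/5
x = -5/2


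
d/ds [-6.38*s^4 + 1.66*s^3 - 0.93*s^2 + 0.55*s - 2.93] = -25.52*s^3 + 4.98*s^2 - 1.86*s + 0.55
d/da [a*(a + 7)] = 2*a + 7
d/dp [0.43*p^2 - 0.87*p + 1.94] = 0.86*p - 0.87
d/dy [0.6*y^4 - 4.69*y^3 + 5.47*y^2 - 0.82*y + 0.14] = 2.4*y^3 - 14.07*y^2 + 10.94*y - 0.82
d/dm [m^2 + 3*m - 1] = 2*m + 3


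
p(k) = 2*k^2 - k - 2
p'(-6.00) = -25.00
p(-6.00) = 76.00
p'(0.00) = -1.00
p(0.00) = -2.00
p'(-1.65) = -7.60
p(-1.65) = 5.10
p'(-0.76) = -4.04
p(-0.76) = -0.08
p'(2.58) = 9.32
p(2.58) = 8.73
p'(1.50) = 5.00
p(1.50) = 1.00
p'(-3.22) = -13.88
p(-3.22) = 21.96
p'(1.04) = 3.16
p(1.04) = -0.88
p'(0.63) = 1.52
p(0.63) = -1.84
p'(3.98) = 14.92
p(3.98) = 25.70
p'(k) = 4*k - 1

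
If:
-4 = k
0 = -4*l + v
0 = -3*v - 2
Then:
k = -4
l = -1/6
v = -2/3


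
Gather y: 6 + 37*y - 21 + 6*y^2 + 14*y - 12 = 6*y^2 + 51*y - 27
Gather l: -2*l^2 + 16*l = -2*l^2 + 16*l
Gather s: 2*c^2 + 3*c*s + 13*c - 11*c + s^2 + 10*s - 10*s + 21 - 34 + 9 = 2*c^2 + 3*c*s + 2*c + s^2 - 4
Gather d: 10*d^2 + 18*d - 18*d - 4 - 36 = 10*d^2 - 40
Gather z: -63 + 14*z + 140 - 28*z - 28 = 49 - 14*z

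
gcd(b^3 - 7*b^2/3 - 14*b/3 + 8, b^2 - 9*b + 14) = 1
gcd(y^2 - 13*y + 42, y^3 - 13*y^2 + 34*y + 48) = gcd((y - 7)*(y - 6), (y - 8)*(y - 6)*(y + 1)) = y - 6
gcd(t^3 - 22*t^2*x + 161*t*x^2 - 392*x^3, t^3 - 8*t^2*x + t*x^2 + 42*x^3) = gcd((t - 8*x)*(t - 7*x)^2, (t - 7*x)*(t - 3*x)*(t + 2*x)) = -t + 7*x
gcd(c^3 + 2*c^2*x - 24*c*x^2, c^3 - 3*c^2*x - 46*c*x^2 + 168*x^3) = -c + 4*x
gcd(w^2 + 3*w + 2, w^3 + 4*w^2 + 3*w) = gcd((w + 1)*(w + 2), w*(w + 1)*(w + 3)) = w + 1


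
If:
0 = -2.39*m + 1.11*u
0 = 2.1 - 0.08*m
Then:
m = 26.25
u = 56.52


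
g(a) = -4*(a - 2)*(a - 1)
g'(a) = 12 - 8*a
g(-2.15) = -52.29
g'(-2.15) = 29.20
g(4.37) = -31.95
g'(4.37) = -22.96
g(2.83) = -6.08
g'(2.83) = -10.64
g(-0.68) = -18.01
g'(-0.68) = 17.44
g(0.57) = -2.46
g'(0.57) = 7.44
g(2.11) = -0.49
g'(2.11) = -4.88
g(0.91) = -0.39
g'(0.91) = 4.72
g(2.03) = -0.12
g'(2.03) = -4.24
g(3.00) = -8.00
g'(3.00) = -12.00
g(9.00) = -224.00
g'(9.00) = -60.00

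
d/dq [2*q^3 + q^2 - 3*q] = 6*q^2 + 2*q - 3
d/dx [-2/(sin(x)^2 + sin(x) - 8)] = 2*(2*sin(x) + 1)*cos(x)/(sin(x)^2 + sin(x) - 8)^2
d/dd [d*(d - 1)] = 2*d - 1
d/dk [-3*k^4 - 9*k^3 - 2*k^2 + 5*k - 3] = -12*k^3 - 27*k^2 - 4*k + 5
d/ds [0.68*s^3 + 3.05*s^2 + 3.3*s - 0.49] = 2.04*s^2 + 6.1*s + 3.3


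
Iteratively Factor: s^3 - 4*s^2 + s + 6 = (s - 2)*(s^2 - 2*s - 3) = (s - 2)*(s + 1)*(s - 3)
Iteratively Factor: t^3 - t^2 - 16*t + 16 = (t - 4)*(t^2 + 3*t - 4) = (t - 4)*(t + 4)*(t - 1)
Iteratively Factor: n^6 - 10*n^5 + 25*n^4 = (n - 5)*(n^5 - 5*n^4) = n*(n - 5)*(n^4 - 5*n^3) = n^2*(n - 5)*(n^3 - 5*n^2) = n^3*(n - 5)*(n^2 - 5*n) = n^4*(n - 5)*(n - 5)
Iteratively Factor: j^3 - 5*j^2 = (j)*(j^2 - 5*j) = j^2*(j - 5)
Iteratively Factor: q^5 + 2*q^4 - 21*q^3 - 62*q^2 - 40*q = (q - 5)*(q^4 + 7*q^3 + 14*q^2 + 8*q) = q*(q - 5)*(q^3 + 7*q^2 + 14*q + 8) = q*(q - 5)*(q + 1)*(q^2 + 6*q + 8) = q*(q - 5)*(q + 1)*(q + 2)*(q + 4)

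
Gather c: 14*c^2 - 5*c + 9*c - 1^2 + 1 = 14*c^2 + 4*c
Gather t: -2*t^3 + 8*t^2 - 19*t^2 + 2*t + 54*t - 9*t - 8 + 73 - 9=-2*t^3 - 11*t^2 + 47*t + 56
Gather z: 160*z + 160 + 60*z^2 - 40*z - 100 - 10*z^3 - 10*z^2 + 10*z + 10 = -10*z^3 + 50*z^2 + 130*z + 70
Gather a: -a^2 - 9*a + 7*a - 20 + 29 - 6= -a^2 - 2*a + 3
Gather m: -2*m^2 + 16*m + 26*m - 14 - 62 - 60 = -2*m^2 + 42*m - 136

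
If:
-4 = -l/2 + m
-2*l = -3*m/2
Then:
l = -24/5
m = -32/5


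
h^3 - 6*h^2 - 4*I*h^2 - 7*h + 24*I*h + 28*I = (h - 7)*(h + 1)*(h - 4*I)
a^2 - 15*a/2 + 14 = (a - 4)*(a - 7/2)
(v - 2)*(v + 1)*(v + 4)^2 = v^4 + 7*v^3 + 6*v^2 - 32*v - 32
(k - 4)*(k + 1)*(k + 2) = k^3 - k^2 - 10*k - 8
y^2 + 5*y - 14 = (y - 2)*(y + 7)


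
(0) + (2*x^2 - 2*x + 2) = 2*x^2 - 2*x + 2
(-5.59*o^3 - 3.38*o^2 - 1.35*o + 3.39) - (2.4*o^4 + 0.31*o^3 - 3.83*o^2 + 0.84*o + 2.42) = -2.4*o^4 - 5.9*o^3 + 0.45*o^2 - 2.19*o + 0.97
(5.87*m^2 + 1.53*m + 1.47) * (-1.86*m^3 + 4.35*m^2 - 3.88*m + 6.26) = -10.9182*m^5 + 22.6887*m^4 - 18.8543*m^3 + 37.2043*m^2 + 3.8742*m + 9.2022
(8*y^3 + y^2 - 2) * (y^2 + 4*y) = 8*y^5 + 33*y^4 + 4*y^3 - 2*y^2 - 8*y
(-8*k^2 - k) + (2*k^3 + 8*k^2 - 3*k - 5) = 2*k^3 - 4*k - 5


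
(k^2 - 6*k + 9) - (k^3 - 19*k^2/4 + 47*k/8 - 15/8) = -k^3 + 23*k^2/4 - 95*k/8 + 87/8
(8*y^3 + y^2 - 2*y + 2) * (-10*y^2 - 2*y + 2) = -80*y^5 - 26*y^4 + 34*y^3 - 14*y^2 - 8*y + 4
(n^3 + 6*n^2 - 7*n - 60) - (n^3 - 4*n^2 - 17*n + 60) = 10*n^2 + 10*n - 120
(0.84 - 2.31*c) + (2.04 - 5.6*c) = 2.88 - 7.91*c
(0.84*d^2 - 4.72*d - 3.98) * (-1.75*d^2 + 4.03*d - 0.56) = -1.47*d^4 + 11.6452*d^3 - 12.527*d^2 - 13.3962*d + 2.2288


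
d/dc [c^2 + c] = 2*c + 1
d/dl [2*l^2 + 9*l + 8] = 4*l + 9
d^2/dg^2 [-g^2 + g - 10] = -2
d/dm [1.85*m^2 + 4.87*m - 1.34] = 3.7*m + 4.87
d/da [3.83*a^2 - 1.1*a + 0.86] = 7.66*a - 1.1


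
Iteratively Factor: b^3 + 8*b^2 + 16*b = (b + 4)*(b^2 + 4*b) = (b + 4)^2*(b)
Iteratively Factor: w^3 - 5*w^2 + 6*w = (w - 2)*(w^2 - 3*w) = (w - 3)*(w - 2)*(w)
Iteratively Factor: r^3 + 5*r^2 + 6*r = (r)*(r^2 + 5*r + 6) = r*(r + 2)*(r + 3)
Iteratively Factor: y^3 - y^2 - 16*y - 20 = (y - 5)*(y^2 + 4*y + 4) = (y - 5)*(y + 2)*(y + 2)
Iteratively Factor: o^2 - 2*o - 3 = (o + 1)*(o - 3)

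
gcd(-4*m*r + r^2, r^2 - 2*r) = r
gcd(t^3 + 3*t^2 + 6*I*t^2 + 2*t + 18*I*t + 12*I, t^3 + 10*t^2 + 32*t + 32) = t + 2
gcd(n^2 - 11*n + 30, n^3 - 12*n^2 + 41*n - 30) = n^2 - 11*n + 30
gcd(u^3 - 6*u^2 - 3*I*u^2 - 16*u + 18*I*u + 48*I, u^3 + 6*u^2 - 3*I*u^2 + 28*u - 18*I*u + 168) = 1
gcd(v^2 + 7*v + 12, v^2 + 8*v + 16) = v + 4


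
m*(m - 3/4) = m^2 - 3*m/4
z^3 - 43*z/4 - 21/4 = (z - 7/2)*(z + 1/2)*(z + 3)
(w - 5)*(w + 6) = w^2 + w - 30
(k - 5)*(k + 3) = k^2 - 2*k - 15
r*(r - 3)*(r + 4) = r^3 + r^2 - 12*r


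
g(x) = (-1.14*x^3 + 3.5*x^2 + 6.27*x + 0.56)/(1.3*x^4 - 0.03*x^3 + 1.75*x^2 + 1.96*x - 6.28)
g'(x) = (-3.42*x^2 + 7.0*x + 6.27)/(1.3*x^4 - 0.03*x^3 + 1.75*x^2 + 1.96*x - 6.28) + (-5.2*x^3 + 0.09*x^2 - 3.5*x - 1.96)*(-1.14*x^3 + 3.5*x^2 + 6.27*x + 0.56)/(1.3*x^4 - 0.03*x^3 + 1.75*x^2 + 1.96*x - 6.28)^2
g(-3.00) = 0.40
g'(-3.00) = 0.13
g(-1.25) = -0.15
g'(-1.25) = 3.53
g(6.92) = -0.05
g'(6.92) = -0.00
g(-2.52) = 0.48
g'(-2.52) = 0.19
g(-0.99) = 0.21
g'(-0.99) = 0.50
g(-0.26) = 0.12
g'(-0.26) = -0.62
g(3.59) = 0.06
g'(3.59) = -0.12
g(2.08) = 0.63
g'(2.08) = -0.98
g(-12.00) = 0.09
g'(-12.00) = 0.01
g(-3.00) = 0.40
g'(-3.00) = 0.13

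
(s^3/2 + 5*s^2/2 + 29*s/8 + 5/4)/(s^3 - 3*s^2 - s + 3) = (4*s^3 + 20*s^2 + 29*s + 10)/(8*(s^3 - 3*s^2 - s + 3))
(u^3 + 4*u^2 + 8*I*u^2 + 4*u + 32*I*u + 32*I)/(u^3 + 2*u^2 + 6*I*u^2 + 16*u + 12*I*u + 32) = (u + 2)/(u - 2*I)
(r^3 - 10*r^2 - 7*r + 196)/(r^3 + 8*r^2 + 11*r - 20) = (r^2 - 14*r + 49)/(r^2 + 4*r - 5)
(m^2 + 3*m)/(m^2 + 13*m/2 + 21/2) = 2*m/(2*m + 7)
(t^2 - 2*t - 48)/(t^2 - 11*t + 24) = (t + 6)/(t - 3)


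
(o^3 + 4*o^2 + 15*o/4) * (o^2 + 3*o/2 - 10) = o^5 + 11*o^4/2 - o^3/4 - 275*o^2/8 - 75*o/2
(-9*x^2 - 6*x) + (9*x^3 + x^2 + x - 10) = 9*x^3 - 8*x^2 - 5*x - 10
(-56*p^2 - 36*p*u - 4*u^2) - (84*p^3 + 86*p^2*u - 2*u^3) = -84*p^3 - 86*p^2*u - 56*p^2 - 36*p*u + 2*u^3 - 4*u^2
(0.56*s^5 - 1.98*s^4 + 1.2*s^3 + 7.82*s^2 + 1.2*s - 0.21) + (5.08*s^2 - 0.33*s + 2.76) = 0.56*s^5 - 1.98*s^4 + 1.2*s^3 + 12.9*s^2 + 0.87*s + 2.55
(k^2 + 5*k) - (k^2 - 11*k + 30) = 16*k - 30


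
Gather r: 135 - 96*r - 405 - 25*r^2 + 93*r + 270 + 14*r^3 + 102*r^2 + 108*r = 14*r^3 + 77*r^2 + 105*r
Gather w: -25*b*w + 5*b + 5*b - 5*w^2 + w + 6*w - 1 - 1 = 10*b - 5*w^2 + w*(7 - 25*b) - 2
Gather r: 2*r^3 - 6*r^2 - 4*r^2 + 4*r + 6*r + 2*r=2*r^3 - 10*r^2 + 12*r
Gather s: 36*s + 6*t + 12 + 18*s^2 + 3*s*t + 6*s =18*s^2 + s*(3*t + 42) + 6*t + 12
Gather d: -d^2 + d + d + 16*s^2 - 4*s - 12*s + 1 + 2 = -d^2 + 2*d + 16*s^2 - 16*s + 3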